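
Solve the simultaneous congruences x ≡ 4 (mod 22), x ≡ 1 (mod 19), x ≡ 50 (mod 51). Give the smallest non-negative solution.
The moduli 22, 19, 51 are pairwise coprime, so by the CRT there is a unique solution mod 22·19·51 = 21318.
Solve by successive substitution. Start with x ≡ 4 (mod 22).
  Combine with x ≡ 1 (mod 19): write x = 4 + 22·t and require 4 + 22·t ≡ 1 (mod 19), i.e. 22·t ≡ 1 − 4 ≡ 16 (mod 19). Since 22^(−1) ≡ 13 (mod 19) (22 ≡ 3 (mod 19)), t ≡ 13·16 ≡ 18 (mod 19). So x ≡ 4 + 22·18 = 400 (mod 418).
  Combine with x ≡ 50 (mod 51): write x = 400 + 418·t and require 400 + 418·t ≡ 50 (mod 51), i.e. 418·t ≡ 50 − 400 ≡ 7 (mod 51). Since 418^(−1) ≡ 46 (mod 51) (418 ≡ 10 (mod 51)), t ≡ 46·7 ≡ 16 (mod 51). So x ≡ 400 + 418·16 = 7088 (mod 21318).
Unique solution in [0, 21318): x = 7088.

Final answer: x ≡ 7088 (mod 21318); the representative in [0, 21318) is 7088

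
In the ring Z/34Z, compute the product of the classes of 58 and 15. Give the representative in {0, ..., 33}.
20

Reduce the factors first: 58 ≡ 24 (mod 34), so 58 · 15 ≡ 24 · 15 (mod 34). 24 · 15 = 360. Dividing by 34: 360 = 10·34 + 20. So (58 · 15) mod 34 = 20.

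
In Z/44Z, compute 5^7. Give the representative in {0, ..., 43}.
Use repeated squaring. Binary(7) = 111. Walk through the bits of the exponent 7 left-to-right: at each bit after the leading one, square the running value, then multiply by 5 if the bit is 1 (always reducing mod 44):
  bit 1 = 1 (leading): start with 5.
  bit 2 = 1: square 5^2 = 25; bit is 1, so multiply 25·5 = 125 ≡ 37 (mod 44).
  bit 3 = 1: square 37^2 = 1369 ≡ 5; bit is 1, so multiply 5·5 = 25 (mod 44).
Final value: 5^7 ≡ 25 (mod 44).

Final answer: 25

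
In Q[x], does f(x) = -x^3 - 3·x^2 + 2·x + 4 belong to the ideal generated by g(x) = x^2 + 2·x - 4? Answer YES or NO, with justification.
YES

In Q[x] the ideal (g) consists of all multiples of g, so f ∈ (g) iff g | f, i.e. iff the remainder of f on division by g is 0. Divide f by g (g is monic, so eliminate the leading term of the running remainder at each step):
  leading term -x^3: subtract (-x)·g(x) = -x^3 - 2·x^2 + 4·x, leaving -x^2 - 2·x + 4
  leading term -x^2: subtract (-1)·g(x) = -x^2 - 2·x + 4, leaving 0
The remainder is 0, so f(x) = g(x) · h(x) with h(x) = -x - 1. Hence g | f, i.e. f ∈ (g).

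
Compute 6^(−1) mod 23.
6^(−1) ≡ 4 (mod 23)

Apply the extended Euclidean algorithm to (23, 6), tracking rows (r, s, t) with s·23 + t·6 = r. Each division r_prev = q·r_cur + r_new produces the new row as (previous row) − q·(current row):
  row A: (23, 1, 0)   [1·23 + 0·6 = 23]
  row B: (6, 0, 1)   [0·23 + 1·6 = 6]
  23 = 3·6 + 5   → row C = row A − 3·row B = (5, 1, −3)   [check: 1·23 − 3·6 = 5]
  6 = 1·5 + 1   → row D = row B − 1·row C = (1, −1, 4)   [check: −1·23 + 4·6 = 1]
  5 = 5·1 + 0   → remainder 0, stop. gcd = 1 (last nonzero row D).
The gcd is 1, so 6 is invertible mod 23. The last nonzero row gives −1·23 + 4·6 = 1, so t = 4. So 6^(−1) ≡ 4 (mod 23). Verify: 6 · 4 = 24 ≡ 1 (mod 23). ✓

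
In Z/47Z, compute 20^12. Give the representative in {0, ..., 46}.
Use repeated squaring. Binary(12) = 1100. Walk through the bits of the exponent 12 left-to-right: at each bit after the leading one, square the running value, then multiply by 20 if the bit is 1 (always reducing mod 47):
  bit 1 = 1 (leading): start with 20.
  bit 2 = 1: square 20^2 = 400 ≡ 24; bit is 1, so multiply 24·20 = 480 ≡ 10 (mod 47).
  bit 3 = 0: square 10^2 = 100 ≡ 6 (mod 47).
  bit 4 = 0: square 6^2 = 36 (mod 47).
Final value: 20^12 ≡ 36 (mod 47).

Final answer: 36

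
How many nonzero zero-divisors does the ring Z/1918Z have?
In Z/1918Z each nonzero element is either a unit (gcd with 1918 is 1) or a zero-divisor (gcd > 1). The number of units is φ(1918): factorise 1918 = 2 · 7 · 137, so φ(1918) = (2 − 1) · (7 − 1) · (137 − 1) = 1 · 6 · 136 = 816. The nonzero elements number 1918 − 1 = 1917. Hence the nonzero zero-divisors number 1917 − 816 = 1101.

Final answer: Z/1918Z has 1101 nonzero zero-divisors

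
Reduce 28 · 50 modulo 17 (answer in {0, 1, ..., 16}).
Reduce the factors first: 28 ≡ 11, 50 ≡ 16 (mod 17), so 28 · 50 ≡ 11 · 16 (mod 17). 11 · 16 = 176. Dividing by 17: 176 = 10·17 + 6. So (28 · 50) mod 17 = 6.

Final answer: 6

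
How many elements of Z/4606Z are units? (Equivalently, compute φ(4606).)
Z/4606Z has φ(4606) = 1932 units

An element a ∈ Z/4606Z is a unit iff gcd(a, 4606) = 1, so the number of units is φ(4606). φ is multiplicative, with φ(p^e) = p^e − p^(e−1). Factorise 4606 = 2 · 7^2 · 47. Then
  φ(4606) = (2 − 1) · (7^2 − 7^1) · (47 − 1) = 1 · 42 · 46 = 1932.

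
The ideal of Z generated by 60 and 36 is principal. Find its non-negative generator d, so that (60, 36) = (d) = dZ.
(60, 36) = (12); d = 12

In the PID Z, (a, b) is generated by gcd(a, b). Compute gcd(60, 36) with the extended Euclidean algorithm, tracking rows (r, s, t) with s·60 + t·36 = r:
  row A: (60, 1, 0)   [1·60 + 0·36 = 60]
  row B: (36, 0, 1)   [0·60 + 1·36 = 36]
  60 = 1·36 + 24   → row C = row A − 1·row B = (24, 1, −1)   [check: 1·60 − 1·36 = 24]
  36 = 1·24 + 12   → row D = row B − 1·row C = (12, −1, 2)   [check: −1·60 + 2·36 = 12]
  24 = 2·12 + 0   → remainder 0, stop. gcd = 12 (last nonzero row D).
So gcd(60, 36) = 12, with Bézout identity −1·60 + 2·36 = 12. Containment (⊇): the Bézout identity exhibits 12 as an element of (60, 36), giving (12) ⊆ (60, 36). Containment (⊆): since 12 | 60 and 12 | 36 (60 = 12·5, 36 = 12·3), every Z-linear combination of 60 and 36 is divisible by 12, so (60, 36) ⊆ (12). Therefore (60, 36) = (12), d = 12.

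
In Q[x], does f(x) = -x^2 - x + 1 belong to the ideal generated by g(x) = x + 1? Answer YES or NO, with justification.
NO

In Q[x] the ideal (g) consists of all multiples of g, so f ∈ (g) iff g | f, i.e. iff the remainder of f on division by g is 0. Divide f by g (g is monic, so eliminate the leading term of the running remainder at each step):
  leading term -x^2: subtract (-x)·g(x) = -x^2 - x, leaving 1
The remainder r(x) = 1 ≠ 0 (and deg r < deg g), so g ∤ f, i.e. f ∉ (g).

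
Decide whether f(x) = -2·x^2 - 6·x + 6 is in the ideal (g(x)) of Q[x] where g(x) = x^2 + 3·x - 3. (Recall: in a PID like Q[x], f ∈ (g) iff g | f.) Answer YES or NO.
YES

In Q[x] the ideal (g) consists of all multiples of g, so f ∈ (g) iff g | f, i.e. iff the remainder of f on division by g is 0. Divide f by g (g is monic, so eliminate the leading term of the running remainder at each step):
  leading term -2·x^2: subtract (-2)·g(x) = -2·x^2 - 6·x + 6, leaving 0
The remainder is 0, so f(x) = g(x) · h(x) with h(x) = -2. Hence g | f, i.e. f ∈ (g).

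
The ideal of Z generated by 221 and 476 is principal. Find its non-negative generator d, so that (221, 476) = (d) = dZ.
(221, 476) = (17); d = 17

In the PID Z, (a, b) is generated by gcd(a, b). Compute gcd(476, 221) with the extended Euclidean algorithm, tracking rows (r, s, t) with s·476 + t·221 = r:
  row A: (476, 1, 0)   [1·476 + 0·221 = 476]
  row B: (221, 0, 1)   [0·476 + 1·221 = 221]
  476 = 2·221 + 34   → row C = row A − 2·row B = (34, 1, −2)   [check: 1·476 − 2·221 = 34]
  221 = 6·34 + 17   → row D = row B − 6·row C = (17, −6, 13)   [check: −6·476 + 13·221 = 17]
  34 = 2·17 + 0   → remainder 0, stop. gcd = 17 (last nonzero row D).
So gcd(221, 476) = 17, with Bézout identity −6·476 + 13·221 = 17. Containment (⊇): the Bézout identity exhibits 17 as an element of (221, 476), giving (17) ⊆ (221, 476). Containment (⊆): since 17 | 221 and 17 | 476 (221 = 17·13, 476 = 17·28), every Z-linear combination of 221 and 476 is divisible by 17, so (221, 476) ⊆ (17). Therefore (221, 476) = (17), d = 17.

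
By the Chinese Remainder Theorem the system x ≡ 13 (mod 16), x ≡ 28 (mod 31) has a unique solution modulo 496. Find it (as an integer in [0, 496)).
The moduli 16, 31 are pairwise coprime, so by the CRT there is a unique solution mod 16·31 = 496.
Solve by successive substitution. Start with x ≡ 13 (mod 16).
  Combine with x ≡ 28 (mod 31): write x = 13 + 16·t and require 13 + 16·t ≡ 28 (mod 31), i.e. 16·t ≡ 28 − 13 ≡ 15 (mod 31). Since 16^(−1) ≡ 2 (mod 31), t ≡ 2·15 ≡ 30 (mod 31). So x ≡ 13 + 16·30 = 493 (mod 496).
Unique solution in [0, 496): x = 493.

Final answer: x ≡ 493 (mod 496); the representative in [0, 496) is 493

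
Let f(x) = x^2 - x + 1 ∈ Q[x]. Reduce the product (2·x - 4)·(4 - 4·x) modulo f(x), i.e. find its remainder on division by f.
First multiply in Q[x] without reducing: a · b = -8·x^2 + 24·x - 16. Now divide by f(x) = x^2 - x + 1, eliminating the leading term at each step:
  leading term -8·x^2: subtract (-8)·f(x) = -8·x^2 + 8·x - 8, leaving 16·x - 8
The degree is now < 2, so this is the remainder. Hence a · b ≡ 16·x - 8 in Q[x]/(f).

Final answer: a · b ≡ 16·x - 8 (mod f(x))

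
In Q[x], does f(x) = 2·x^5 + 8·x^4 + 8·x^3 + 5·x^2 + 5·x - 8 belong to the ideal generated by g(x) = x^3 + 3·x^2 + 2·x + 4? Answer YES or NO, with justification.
NO

In Q[x] the ideal (g) consists of all multiples of g, so f ∈ (g) iff g | f, i.e. iff the remainder of f on division by g is 0. Divide f by g (g is monic, so eliminate the leading term of the running remainder at each step):
  leading term 2·x^5: subtract (2·x^2)·g(x) = 2·x^5 + 6·x^4 + 4·x^3 + 8·x^2, leaving 2·x^4 + 4·x^3 - 3·x^2 + 5·x - 8
  leading term 2·x^4: subtract (2·x)·g(x) = 2·x^4 + 6·x^3 + 4·x^2 + 8·x, leaving -2·x^3 - 7·x^2 - 3·x - 8
  leading term -2·x^3: subtract (-2)·g(x) = -2·x^3 - 6·x^2 - 4·x - 8, leaving -x^2 + x
The remainder r(x) = -x^2 + x ≠ 0 (and deg r < deg g), so g ∤ f, i.e. f ∉ (g).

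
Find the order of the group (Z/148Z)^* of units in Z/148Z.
|(Z/148Z)^*| = 72

(Z/148Z)^* consists of the classes a with gcd(a, 148) = 1, so its order is φ(148). φ is multiplicative, with φ(p^e) = p^e − p^(e−1). Factorise 148 = 2^2 · 37. Then
  φ(148) = (2^2 − 2^1) · (37 − 1) = 2 · 36 = 72.
Thus |(Z/148Z)^*| = 72.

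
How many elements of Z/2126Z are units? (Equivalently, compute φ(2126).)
Z/2126Z has φ(2126) = 1062 units

An element a ∈ Z/2126Z is a unit iff gcd(a, 2126) = 1, so the number of units is φ(2126). φ is multiplicative, with φ(p^e) = p^e − p^(e−1). Factorise 2126 = 2 · 1063. Then
  φ(2126) = (2 − 1) · (1063 − 1) = 1 · 1062 = 1062.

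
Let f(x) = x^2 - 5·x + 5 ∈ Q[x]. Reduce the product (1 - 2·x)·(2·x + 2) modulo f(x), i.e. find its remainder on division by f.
a · b ≡ 22 - 22·x (mod f(x))

First multiply in Q[x] without reducing: a · b = -4·x^2 - 2·x + 2. Now divide by f(x) = x^2 - 5·x + 5, eliminating the leading term at each step:
  leading term -4·x^2: subtract (-4)·f(x) = -4·x^2 + 20·x - 20, leaving 22 - 22·x
The degree is now < 2, so this is the remainder. Hence a · b ≡ 22 - 22·x in Q[x]/(f).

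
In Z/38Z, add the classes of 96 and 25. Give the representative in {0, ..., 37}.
7

Reduce the summands first: 96 ≡ 20 (mod 38), so 96 + 25 ≡ 20 + 25 (mod 38). 20 + 25 = 45; 45 = 1·38 + 7, so (96 + 25) mod 38 = 7.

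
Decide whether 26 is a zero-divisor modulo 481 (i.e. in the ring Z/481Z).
gcd(26, 481) = 13 > 1, so 26 is not a unit in Z/481Z. In Z/nZ every nonzero non-unit is a zero-divisor: explicitly, take b = 481/gcd = 37 ≠ 0 (mod 481); then 26·37 = 962 = 2·481, i.e. 26·37 ≡ 0 (mod 481). So 26 is a zero-divisor.

Final answer: YES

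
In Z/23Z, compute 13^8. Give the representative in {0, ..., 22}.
Use repeated squaring. Binary(8) = 1000. Walk through the bits of the exponent 8 left-to-right: at each bit after the leading one, square the running value, then multiply by 13 if the bit is 1 (always reducing mod 23):
  bit 1 = 1 (leading): start with 13.
  bit 2 = 0: square 13^2 = 169 ≡ 8 (mod 23).
  bit 3 = 0: square 8^2 = 64 ≡ 18 (mod 23).
  bit 4 = 0: square 18^2 = 324 ≡ 2 (mod 23).
Final value: 13^8 ≡ 2 (mod 23).

Final answer: 2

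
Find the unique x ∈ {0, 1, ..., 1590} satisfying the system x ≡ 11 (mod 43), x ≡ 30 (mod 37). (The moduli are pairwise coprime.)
x ≡ 1473 (mod 1591); the representative in [0, 1591) is 1473

The moduli 43, 37 are pairwise coprime, so by the CRT there is a unique solution mod 43·37 = 1591.
Solve by successive substitution. Start with x ≡ 11 (mod 43).
  Combine with x ≡ 30 (mod 37): write x = 11 + 43·t and require 11 + 43·t ≡ 30 (mod 37), i.e. 43·t ≡ 30 − 11 ≡ 19 (mod 37). Since 43^(−1) ≡ 31 (mod 37) (43 ≡ 6 (mod 37)), t ≡ 31·19 ≡ 34 (mod 37). So x ≡ 11 + 43·34 = 1473 (mod 1591).
Unique solution in [0, 1591): x = 1473.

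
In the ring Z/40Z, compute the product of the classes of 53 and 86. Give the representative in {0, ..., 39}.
38

Reduce the factors first: 53 ≡ 13, 86 ≡ 6 (mod 40), so 53 · 86 ≡ 13 · 6 (mod 40). 13 · 6 = 78. Dividing by 40: 78 = 1·40 + 38. So (53 · 86) mod 40 = 38.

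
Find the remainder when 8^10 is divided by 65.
64

Use repeated squaring. Binary(10) = 1010. Walk through the bits of the exponent 10 left-to-right: at each bit after the leading one, square the running value, then multiply by 8 if the bit is 1 (always reducing mod 65):
  bit 1 = 1 (leading): start with 8.
  bit 2 = 0: square 8^2 = 64 (mod 65).
  bit 3 = 1: square 64^2 = 4096 ≡ 1; bit is 1, so multiply 1·8 = 8 (mod 65).
  bit 4 = 0: square 8^2 = 64 (mod 65).
Final value: 8^10 ≡ 64 (mod 65).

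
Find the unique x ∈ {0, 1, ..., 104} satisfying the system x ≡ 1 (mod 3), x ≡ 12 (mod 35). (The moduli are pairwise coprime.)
x ≡ 82 (mod 105); the representative in [0, 105) is 82

The moduli 3, 35 are pairwise coprime, so by the CRT there is a unique solution mod 3·35 = 105.
Solve by successive substitution. Start with x ≡ 1 (mod 3).
  Combine with x ≡ 12 (mod 35): write x = 1 + 3·t and require 1 + 3·t ≡ 12 (mod 35), i.e. 3·t ≡ 12 − 1 ≡ 11 (mod 35). Since 3^(−1) ≡ 12 (mod 35), t ≡ 12·11 ≡ 27 (mod 35). So x ≡ 1 + 3·27 = 82 (mod 105).
Unique solution in [0, 105): x = 82.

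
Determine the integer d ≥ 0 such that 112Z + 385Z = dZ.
(112, 385) = (7); d = 7

In the PID Z, (a, b) is generated by gcd(a, b). Compute gcd(385, 112) with the extended Euclidean algorithm, tracking rows (r, s, t) with s·385 + t·112 = r:
  row A: (385, 1, 0)   [1·385 + 0·112 = 385]
  row B: (112, 0, 1)   [0·385 + 1·112 = 112]
  385 = 3·112 + 49   → row C = row A − 3·row B = (49, 1, −3)   [check: 1·385 − 3·112 = 49]
  112 = 2·49 + 14   → row D = row B − 2·row C = (14, −2, 7)   [check: −2·385 + 7·112 = 14]
  49 = 3·14 + 7   → row E = row C − 3·row D = (7, 7, −24)   [check: 7·385 − 24·112 = 7]
  14 = 2·7 + 0   → remainder 0, stop. gcd = 7 (last nonzero row E).
So gcd(112, 385) = 7, with Bézout identity 7·385 − 24·112 = 7. Containment (⊇): the Bézout identity exhibits 7 as an element of (112, 385), giving (7) ⊆ (112, 385). Containment (⊆): since 7 | 112 and 7 | 385 (112 = 7·16, 385 = 7·55), every Z-linear combination of 112 and 385 is divisible by 7, so (112, 385) ⊆ (7). Therefore (112, 385) = (7), d = 7.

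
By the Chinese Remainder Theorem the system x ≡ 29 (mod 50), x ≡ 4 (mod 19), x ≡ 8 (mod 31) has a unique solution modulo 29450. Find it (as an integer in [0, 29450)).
x ≡ 9029 (mod 29450); the representative in [0, 29450) is 9029

The moduli 50, 19, 31 are pairwise coprime, so by the CRT there is a unique solution mod 50·19·31 = 29450.
Solve by successive substitution. Start with x ≡ 29 (mod 50).
  Combine with x ≡ 4 (mod 19): write x = 29 + 50·t and require 29 + 50·t ≡ 4 (mod 19), i.e. 50·t ≡ 4 − 29 ≡ 13 (mod 19). Since 50^(−1) ≡ 8 (mod 19) (50 ≡ 12 (mod 19)), t ≡ 8·13 ≡ 9 (mod 19). So x ≡ 29 + 50·9 = 479 (mod 950).
  Combine with x ≡ 8 (mod 31): write x = 479 + 950·t and require 479 + 950·t ≡ 8 (mod 31), i.e. 950·t ≡ 8 − 479 ≡ 25 (mod 31). Since 950^(−1) ≡ 14 (mod 31) (950 ≡ 20 (mod 31)), t ≡ 14·25 ≡ 9 (mod 31). So x ≡ 479 + 950·9 = 9029 (mod 29450).
Unique solution in [0, 29450): x = 9029.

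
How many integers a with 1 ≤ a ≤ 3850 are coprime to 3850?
1200

The number of a ∈ {1, ..., 3850} with gcd(a, 3850) = 1 is by definition Euler's totient φ(3850). φ is multiplicative, with φ(p^e) = p^e − p^(e−1). Factorise 3850 = 2 · 5^2 · 7 · 11. Then
  φ(3850) = (2 − 1) · (5^2 − 5^1) · (7 − 1) · (11 − 1) = 1 · 20 · 6 · 10 = 1200.
So there are 1200 such integers.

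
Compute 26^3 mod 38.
Use repeated squaring. Binary(3) = 11. Walk through the bits of the exponent 3 left-to-right: at each bit after the leading one, square the running value, then multiply by 26 if the bit is 1 (always reducing mod 38):
  bit 1 = 1 (leading): start with 26.
  bit 2 = 1: square 26^2 = 676 ≡ 30; bit is 1, so multiply 30·26 = 780 ≡ 20 (mod 38).
Final value: 26^3 ≡ 20 (mod 38).

Final answer: 20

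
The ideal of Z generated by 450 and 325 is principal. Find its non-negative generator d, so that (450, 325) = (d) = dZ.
In the PID Z, (a, b) is generated by gcd(a, b). Compute gcd(450, 325) with the extended Euclidean algorithm, tracking rows (r, s, t) with s·450 + t·325 = r:
  row A: (450, 1, 0)   [1·450 + 0·325 = 450]
  row B: (325, 0, 1)   [0·450 + 1·325 = 325]
  450 = 1·325 + 125   → row C = row A − 1·row B = (125, 1, −1)   [check: 1·450 − 1·325 = 125]
  325 = 2·125 + 75   → row D = row B − 2·row C = (75, −2, 3)   [check: −2·450 + 3·325 = 75]
  125 = 1·75 + 50   → row E = row C − 1·row D = (50, 3, −4)   [check: 3·450 − 4·325 = 50]
  75 = 1·50 + 25   → row F = row D − 1·row E = (25, −5, 7)   [check: −5·450 + 7·325 = 25]
  50 = 2·25 + 0   → remainder 0, stop. gcd = 25 (last nonzero row F).
So gcd(450, 325) = 25, with Bézout identity −5·450 + 7·325 = 25. Containment (⊇): the Bézout identity exhibits 25 as an element of (450, 325), giving (25) ⊆ (450, 325). Containment (⊆): since 25 | 450 and 25 | 325 (450 = 25·18, 325 = 25·13), every Z-linear combination of 450 and 325 is divisible by 25, so (450, 325) ⊆ (25). Therefore (450, 325) = (25), d = 25.

Final answer: (450, 325) = (25); d = 25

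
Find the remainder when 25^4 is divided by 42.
Use repeated squaring. Binary(4) = 100. Walk through the bits of the exponent 4 left-to-right: at each bit after the leading one, square the running value, then multiply by 25 if the bit is 1 (always reducing mod 42):
  bit 1 = 1 (leading): start with 25.
  bit 2 = 0: square 25^2 = 625 ≡ 37 (mod 42).
  bit 3 = 0: square 37^2 = 1369 ≡ 25 (mod 42).
Final value: 25^4 ≡ 25 (mod 42).

Final answer: 25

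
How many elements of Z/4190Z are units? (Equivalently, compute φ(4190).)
An element a ∈ Z/4190Z is a unit iff gcd(a, 4190) = 1, so the number of units is φ(4190). φ is multiplicative, with φ(p^e) = p^e − p^(e−1). Factorise 4190 = 2 · 5 · 419. Then
  φ(4190) = (2 − 1) · (5 − 1) · (419 − 1) = 1 · 4 · 418 = 1672.

Final answer: Z/4190Z has φ(4190) = 1672 units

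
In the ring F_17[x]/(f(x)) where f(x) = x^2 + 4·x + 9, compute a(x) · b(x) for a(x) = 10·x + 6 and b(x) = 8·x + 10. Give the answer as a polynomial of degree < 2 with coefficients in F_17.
Multiply as integer polynomials: a · b = 80·x^2 + 148·x + 60. Reducing coefficients mod 17: a · b ≡ 12·x^2 + 12·x + 9. Now divide by f(x) = x^2 + 4·x + 9 in F_17[x], eliminating the leading term at each step:
  leading term 12·x^2: subtract (12)·f(x) = 12·x^2 + 14·x + 6, leaving 15·x + 3 (coefficients mod 17)
The degree is now < 2, so this is the remainder. Hence a · b ≡ 15·x + 3 in F_17[x]/(f).

Final answer: a · b ≡ 15·x + 3 (mod f(x))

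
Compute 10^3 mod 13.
Use repeated squaring. Binary(3) = 11. Walk through the bits of the exponent 3 left-to-right: at each bit after the leading one, square the running value, then multiply by 10 if the bit is 1 (always reducing mod 13):
  bit 1 = 1 (leading): start with 10.
  bit 2 = 1: square 10^2 = 100 ≡ 9; bit is 1, so multiply 9·10 = 90 ≡ 12 (mod 13).
Final value: 10^3 ≡ 12 (mod 13).

Final answer: 12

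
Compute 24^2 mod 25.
Use repeated squaring. Binary(2) = 10. Walk through the bits of the exponent 2 left-to-right: at each bit after the leading one, square the running value, then multiply by 24 if the bit is 1 (always reducing mod 25):
  bit 1 = 1 (leading): start with 24.
  bit 2 = 0: square 24^2 = 576 ≡ 1 (mod 25).
Final value: 24^2 ≡ 1 (mod 25).

Final answer: 1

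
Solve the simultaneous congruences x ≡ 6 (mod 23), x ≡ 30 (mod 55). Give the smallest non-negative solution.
The moduli 23, 55 are pairwise coprime, so by the CRT there is a unique solution mod 23·55 = 1265.
Solve by successive substitution. Start with x ≡ 6 (mod 23).
  Combine with x ≡ 30 (mod 55): write x = 6 + 23·t and require 6 + 23·t ≡ 30 (mod 55), i.e. 23·t ≡ 30 − 6 ≡ 24 (mod 55). Since 23^(−1) ≡ 12 (mod 55), t ≡ 12·24 ≡ 13 (mod 55). So x ≡ 6 + 23·13 = 305 (mod 1265).
Unique solution in [0, 1265): x = 305.

Final answer: x ≡ 305 (mod 1265); the representative in [0, 1265) is 305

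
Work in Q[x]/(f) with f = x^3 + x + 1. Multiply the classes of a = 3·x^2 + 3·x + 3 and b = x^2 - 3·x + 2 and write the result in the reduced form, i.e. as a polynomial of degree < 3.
a · b ≡ 12 - 3·x^2 (mod f(x))

First multiply in Q[x] without reducing: a · b = 3·x^4 - 6·x^3 - 3·x + 6. Now divide by f(x) = x^3 + x + 1, eliminating the leading term at each step:
  leading term 3·x^4: subtract (3·x)·f(x) = 3·x^4 + 3·x^2 + 3·x, leaving -6·x^3 - 3·x^2 - 6·x + 6
  leading term -6·x^3: subtract (-6)·f(x) = -6·x^3 - 6·x - 6, leaving 12 - 3·x^2
The degree is now < 3, so this is the remainder. Hence a · b ≡ 12 - 3·x^2 in Q[x]/(f).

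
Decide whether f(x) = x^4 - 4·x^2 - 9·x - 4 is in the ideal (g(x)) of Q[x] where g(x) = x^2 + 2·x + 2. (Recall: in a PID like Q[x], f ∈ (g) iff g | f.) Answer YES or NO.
In Q[x] the ideal (g) consists of all multiples of g, so f ∈ (g) iff g | f, i.e. iff the remainder of f on division by g is 0. Divide f by g (g is monic, so eliminate the leading term of the running remainder at each step):
  leading term x^4: subtract (x^2)·g(x) = x^4 + 2·x^3 + 2·x^2, leaving -2·x^3 - 6·x^2 - 9·x - 4
  leading term -2·x^3: subtract (-2·x)·g(x) = -2·x^3 - 4·x^2 - 4·x, leaving -2·x^2 - 5·x - 4
  leading term -2·x^2: subtract (-2)·g(x) = -2·x^2 - 4·x - 4, leaving -x
The remainder r(x) = -x ≠ 0 (and deg r < deg g), so g ∤ f, i.e. f ∉ (g).

Final answer: NO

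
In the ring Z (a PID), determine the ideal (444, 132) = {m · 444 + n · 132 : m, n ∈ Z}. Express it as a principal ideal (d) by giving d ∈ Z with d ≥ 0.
(444, 132) = (12); d = 12

In the PID Z, (a, b) is generated by gcd(a, b). Compute gcd(444, 132) with the extended Euclidean algorithm, tracking rows (r, s, t) with s·444 + t·132 = r:
  row A: (444, 1, 0)   [1·444 + 0·132 = 444]
  row B: (132, 0, 1)   [0·444 + 1·132 = 132]
  444 = 3·132 + 48   → row C = row A − 3·row B = (48, 1, −3)   [check: 1·444 − 3·132 = 48]
  132 = 2·48 + 36   → row D = row B − 2·row C = (36, −2, 7)   [check: −2·444 + 7·132 = 36]
  48 = 1·36 + 12   → row E = row C − 1·row D = (12, 3, −10)   [check: 3·444 − 10·132 = 12]
  36 = 3·12 + 0   → remainder 0, stop. gcd = 12 (last nonzero row E).
So gcd(444, 132) = 12, with Bézout identity 3·444 − 10·132 = 12. Containment (⊇): the Bézout identity exhibits 12 as an element of (444, 132), giving (12) ⊆ (444, 132). Containment (⊆): since 12 | 444 and 12 | 132 (444 = 12·37, 132 = 12·11), every Z-linear combination of 444 and 132 is divisible by 12, so (444, 132) ⊆ (12). Therefore (444, 132) = (12), d = 12.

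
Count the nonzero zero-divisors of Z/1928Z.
In Z/1928Z each nonzero element is either a unit (gcd with 1928 is 1) or a zero-divisor (gcd > 1). The number of units is φ(1928): factorise 1928 = 2^3 · 241, so φ(1928) = (2^3 − 2^2) · (241 − 1) = 4 · 240 = 960. The nonzero elements number 1928 − 1 = 1927. Hence the nonzero zero-divisors number 1927 − 960 = 967.

Final answer: Z/1928Z has 967 nonzero zero-divisors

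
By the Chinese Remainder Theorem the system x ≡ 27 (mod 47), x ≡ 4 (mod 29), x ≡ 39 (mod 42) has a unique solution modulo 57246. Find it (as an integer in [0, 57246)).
The moduli 47, 29, 42 are pairwise coprime, so by the CRT there is a unique solution mod 47·29·42 = 57246.
Solve by successive substitution. Start with x ≡ 27 (mod 47).
  Combine with x ≡ 4 (mod 29): write x = 27 + 47·t and require 27 + 47·t ≡ 4 (mod 29), i.e. 47·t ≡ 4 − 27 ≡ 6 (mod 29). Since 47^(−1) ≡ 21 (mod 29) (47 ≡ 18 (mod 29)), t ≡ 21·6 ≡ 10 (mod 29). So x ≡ 27 + 47·10 = 497 (mod 1363).
  Combine with x ≡ 39 (mod 42): write x = 497 + 1363·t and require 497 + 1363·t ≡ 39 (mod 42), i.e. 1363·t ≡ 39 − 497 ≡ 4 (mod 42). Since 1363^(−1) ≡ 31 (mod 42) (1363 ≡ 19 (mod 42)), t ≡ 31·4 ≡ 40 (mod 42). So x ≡ 497 + 1363·40 = 55017 (mod 57246).
Unique solution in [0, 57246): x = 55017.

Final answer: x ≡ 55017 (mod 57246); the representative in [0, 57246) is 55017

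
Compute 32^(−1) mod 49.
Apply the extended Euclidean algorithm to (49, 32), tracking rows (r, s, t) with s·49 + t·32 = r. Each division r_prev = q·r_cur + r_new produces the new row as (previous row) − q·(current row):
  row A: (49, 1, 0)   [1·49 + 0·32 = 49]
  row B: (32, 0, 1)   [0·49 + 1·32 = 32]
  49 = 1·32 + 17   → row C = row A − 1·row B = (17, 1, −1)   [check: 1·49 − 1·32 = 17]
  32 = 1·17 + 15   → row D = row B − 1·row C = (15, −1, 2)   [check: −1·49 + 2·32 = 15]
  17 = 1·15 + 2   → row E = row C − 1·row D = (2, 2, −3)   [check: 2·49 − 3·32 = 2]
  15 = 7·2 + 1   → row F = row D − 7·row E = (1, −15, 23)   [check: −15·49 + 23·32 = 1]
  2 = 2·1 + 0   → remainder 0, stop. gcd = 1 (last nonzero row F).
The gcd is 1, so 32 is invertible mod 49. The last nonzero row gives −15·49 + 23·32 = 1, so t = 23. So 32^(−1) ≡ 23 (mod 49). Verify: 32 · 23 = 736 ≡ 1 (mod 49). ✓

Final answer: 32^(−1) ≡ 23 (mod 49)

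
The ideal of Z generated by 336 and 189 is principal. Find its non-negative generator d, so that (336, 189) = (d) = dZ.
(336, 189) = (21); d = 21

In the PID Z, (a, b) is generated by gcd(a, b). Compute gcd(336, 189) with the extended Euclidean algorithm, tracking rows (r, s, t) with s·336 + t·189 = r:
  row A: (336, 1, 0)   [1·336 + 0·189 = 336]
  row B: (189, 0, 1)   [0·336 + 1·189 = 189]
  336 = 1·189 + 147   → row C = row A − 1·row B = (147, 1, −1)   [check: 1·336 − 1·189 = 147]
  189 = 1·147 + 42   → row D = row B − 1·row C = (42, −1, 2)   [check: −1·336 + 2·189 = 42]
  147 = 3·42 + 21   → row E = row C − 3·row D = (21, 4, −7)   [check: 4·336 − 7·189 = 21]
  42 = 2·21 + 0   → remainder 0, stop. gcd = 21 (last nonzero row E).
So gcd(336, 189) = 21, with Bézout identity 4·336 − 7·189 = 21. Containment (⊇): the Bézout identity exhibits 21 as an element of (336, 189), giving (21) ⊆ (336, 189). Containment (⊆): since 21 | 336 and 21 | 189 (336 = 21·16, 189 = 21·9), every Z-linear combination of 336 and 189 is divisible by 21, so (336, 189) ⊆ (21). Therefore (336, 189) = (21), d = 21.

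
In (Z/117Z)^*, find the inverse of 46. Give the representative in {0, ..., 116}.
Apply the extended Euclidean algorithm to (117, 46), tracking rows (r, s, t) with s·117 + t·46 = r. Each division r_prev = q·r_cur + r_new produces the new row as (previous row) − q·(current row):
  row A: (117, 1, 0)   [1·117 + 0·46 = 117]
  row B: (46, 0, 1)   [0·117 + 1·46 = 46]
  117 = 2·46 + 25   → row C = row A − 2·row B = (25, 1, −2)   [check: 1·117 − 2·46 = 25]
  46 = 1·25 + 21   → row D = row B − 1·row C = (21, −1, 3)   [check: −1·117 + 3·46 = 21]
  25 = 1·21 + 4   → row E = row C − 1·row D = (4, 2, −5)   [check: 2·117 − 5·46 = 4]
  21 = 5·4 + 1   → row F = row D − 5·row E = (1, −11, 28)   [check: −11·117 + 28·46 = 1]
  4 = 4·1 + 0   → remainder 0, stop. gcd = 1 (last nonzero row F).
The gcd is 1, so 46 is invertible mod 117. The last nonzero row gives −11·117 + 28·46 = 1, so t = 28. So 46^(−1) ≡ 28 (mod 117). Verify: 46 · 28 = 1288 ≡ 1 (mod 117). ✓

Final answer: 46^(−1) ≡ 28 (mod 117)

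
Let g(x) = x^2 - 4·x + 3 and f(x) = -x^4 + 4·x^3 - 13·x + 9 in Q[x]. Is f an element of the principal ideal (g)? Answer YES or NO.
NO

In Q[x] the ideal (g) consists of all multiples of g, so f ∈ (g) iff g | f, i.e. iff the remainder of f on division by g is 0. Divide f by g (g is monic, so eliminate the leading term of the running remainder at each step):
  leading term -x^4: subtract (-x^2)·g(x) = -x^4 + 4·x^3 - 3·x^2, leaving 3·x^2 - 13·x + 9
  leading term 3·x^2: subtract (3)·g(x) = 3·x^2 - 12·x + 9, leaving -x
The remainder r(x) = -x ≠ 0 (and deg r < deg g), so g ∤ f, i.e. f ∉ (g).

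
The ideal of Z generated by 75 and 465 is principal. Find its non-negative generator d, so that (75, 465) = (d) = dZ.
In the PID Z, (a, b) is generated by gcd(a, b). Compute gcd(465, 75) with the extended Euclidean algorithm, tracking rows (r, s, t) with s·465 + t·75 = r:
  row A: (465, 1, 0)   [1·465 + 0·75 = 465]
  row B: (75, 0, 1)   [0·465 + 1·75 = 75]
  465 = 6·75 + 15   → row C = row A − 6·row B = (15, 1, −6)   [check: 1·465 − 6·75 = 15]
  75 = 5·15 + 0   → remainder 0, stop. gcd = 15 (last nonzero row C).
So gcd(75, 465) = 15, with Bézout identity 1·465 − 6·75 = 15. Containment (⊇): the Bézout identity exhibits 15 as an element of (75, 465), giving (15) ⊆ (75, 465). Containment (⊆): since 15 | 75 and 15 | 465 (75 = 15·5, 465 = 15·31), every Z-linear combination of 75 and 465 is divisible by 15, so (75, 465) ⊆ (15). Therefore (75, 465) = (15), d = 15.

Final answer: (75, 465) = (15); d = 15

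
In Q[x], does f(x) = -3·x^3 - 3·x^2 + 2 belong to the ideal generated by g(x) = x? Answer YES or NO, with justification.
In Q[x] the ideal (g) consists of all multiples of g, so f ∈ (g) iff g | f, i.e. iff the remainder of f on division by g is 0. Divide f by g (g is monic, so eliminate the leading term of the running remainder at each step):
  leading term -3·x^3: subtract (-3·x^2)·g(x) = -3·x^3, leaving 2 - 3·x^2
  leading term -3·x^2: subtract (-3·x)·g(x) = -3·x^2, leaving 2
The remainder r(x) = 2 ≠ 0 (and deg r < deg g), so g ∤ f, i.e. f ∉ (g).

Final answer: NO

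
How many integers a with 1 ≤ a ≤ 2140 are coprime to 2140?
848

The number of a ∈ {1, ..., 2140} with gcd(a, 2140) = 1 is by definition Euler's totient φ(2140). φ is multiplicative, with φ(p^e) = p^e − p^(e−1). Factorise 2140 = 2^2 · 5 · 107. Then
  φ(2140) = (2^2 − 2^1) · (5 − 1) · (107 − 1) = 2 · 4 · 106 = 848.
So there are 848 such integers.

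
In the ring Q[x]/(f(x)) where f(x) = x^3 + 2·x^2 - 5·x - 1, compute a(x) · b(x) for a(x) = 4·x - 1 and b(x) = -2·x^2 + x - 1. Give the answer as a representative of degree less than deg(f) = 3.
First multiply in Q[x] without reducing: a · b = -8·x^3 + 6·x^2 - 5·x + 1. Now divide by f(x) = x^3 + 2·x^2 - 5·x - 1, eliminating the leading term at each step:
  leading term -8·x^3: subtract (-8)·f(x) = -8·x^3 - 16·x^2 + 40·x + 8, leaving 22·x^2 - 45·x - 7
The degree is now < 3, so this is the remainder. Hence a · b ≡ 22·x^2 - 45·x - 7 in Q[x]/(f).

Final answer: a · b ≡ 22·x^2 - 45·x - 7 (mod f(x))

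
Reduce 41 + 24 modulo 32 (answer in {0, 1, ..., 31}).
Reduce the summands first: 41 ≡ 9 (mod 32), so 41 + 24 ≡ 9 + 24 (mod 32). 9 + 24 = 33; 33 = 1·32 + 1, so (41 + 24) mod 32 = 1.

Final answer: 1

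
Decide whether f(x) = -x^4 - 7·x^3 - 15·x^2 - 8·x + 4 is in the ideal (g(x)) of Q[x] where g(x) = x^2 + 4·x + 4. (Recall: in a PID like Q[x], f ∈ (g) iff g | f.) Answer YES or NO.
YES

In Q[x] the ideal (g) consists of all multiples of g, so f ∈ (g) iff g | f, i.e. iff the remainder of f on division by g is 0. Divide f by g (g is monic, so eliminate the leading term of the running remainder at each step):
  leading term -x^4: subtract (-x^2)·g(x) = -x^4 - 4·x^3 - 4·x^2, leaving -3·x^3 - 11·x^2 - 8·x + 4
  leading term -3·x^3: subtract (-3·x)·g(x) = -3·x^3 - 12·x^2 - 12·x, leaving x^2 + 4·x + 4
  leading term x^2: subtract (1)·g(x) = x^2 + 4·x + 4, leaving 0
The remainder is 0, so f(x) = g(x) · h(x) with h(x) = -x^2 - 3·x + 1. Hence g | f, i.e. f ∈ (g).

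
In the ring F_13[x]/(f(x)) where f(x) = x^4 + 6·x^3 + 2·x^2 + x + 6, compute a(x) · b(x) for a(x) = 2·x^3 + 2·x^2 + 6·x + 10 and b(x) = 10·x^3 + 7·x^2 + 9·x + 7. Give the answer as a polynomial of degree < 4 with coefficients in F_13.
Multiply as integer polynomials: a · b = 20·x^6 + 34·x^5 + 92·x^4 + 174·x^3 + 138·x^2 + 132·x + 70. Reducing coefficients mod 13: a · b ≡ 7·x^6 + 8·x^5 + x^4 + 5·x^3 + 8·x^2 + 2·x + 5. Now divide by f(x) = x^4 + 6·x^3 + 2·x^2 + x + 6 in F_13[x], eliminating the leading term at each step:
  leading term 7·x^6: subtract (7·x^2)·f(x) = 7·x^6 + 3·x^5 + x^4 + 7·x^3 + 3·x^2, leaving 5·x^5 + 11·x^3 + 5·x^2 + 2·x + 5 (coefficients mod 13)
  leading term 5·x^5: subtract (5·x)·f(x) = 5·x^5 + 4·x^4 + 10·x^3 + 5·x^2 + 4·x, leaving 9·x^4 + x^3 + 11·x + 5 (coefficients mod 13)
  leading term 9·x^4: subtract (9)·f(x) = 9·x^4 + 2·x^3 + 5·x^2 + 9·x + 2, leaving 12·x^3 + 8·x^2 + 2·x + 3 (coefficients mod 13)
The degree is now < 4, so this is the remainder. Hence a · b ≡ 12·x^3 + 8·x^2 + 2·x + 3 in F_13[x]/(f).

Final answer: a · b ≡ 12·x^3 + 8·x^2 + 2·x + 3 (mod f(x))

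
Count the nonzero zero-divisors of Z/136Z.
In Z/136Z each nonzero element is either a unit (gcd with 136 is 1) or a zero-divisor (gcd > 1). The number of units is φ(136): factorise 136 = 2^3 · 17, so φ(136) = (2^3 − 2^2) · (17 − 1) = 4 · 16 = 64. The nonzero elements number 136 − 1 = 135. Hence the nonzero zero-divisors number 135 − 64 = 71.

Final answer: Z/136Z has 71 nonzero zero-divisors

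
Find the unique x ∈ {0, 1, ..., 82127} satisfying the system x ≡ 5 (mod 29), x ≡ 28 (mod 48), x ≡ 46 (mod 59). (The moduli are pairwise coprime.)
The moduli 29, 48, 59 are pairwise coprime, so by the CRT there is a unique solution mod 29·48·59 = 82128.
Solve by successive substitution. Start with x ≡ 5 (mod 29).
  Combine with x ≡ 28 (mod 48): write x = 5 + 29·t and require 5 + 29·t ≡ 28 (mod 48), i.e. 29·t ≡ 28 − 5 ≡ 23 (mod 48). Since 29^(−1) ≡ 5 (mod 48), t ≡ 5·23 ≡ 19 (mod 48). So x ≡ 5 + 29·19 = 556 (mod 1392).
  Combine with x ≡ 46 (mod 59): write x = 556 + 1392·t and require 556 + 1392·t ≡ 46 (mod 59), i.e. 1392·t ≡ 46 − 556 ≡ 21 (mod 59). Since 1392^(−1) ≡ 27 (mod 59) (1392 ≡ 35 (mod 59)), t ≡ 27·21 ≡ 36 (mod 59). So x ≡ 556 + 1392·36 = 50668 (mod 82128).
Unique solution in [0, 82128): x = 50668.

Final answer: x ≡ 50668 (mod 82128); the representative in [0, 82128) is 50668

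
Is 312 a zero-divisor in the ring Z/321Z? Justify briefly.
gcd(312, 321) = 3 > 1, so 312 is not a unit in Z/321Z. In Z/nZ every nonzero non-unit is a zero-divisor: explicitly, take b = 321/gcd = 107 ≠ 0 (mod 321); then 312·107 = 33384 = 104·321, i.e. 312·107 ≡ 0 (mod 321). So 312 is a zero-divisor.

Final answer: YES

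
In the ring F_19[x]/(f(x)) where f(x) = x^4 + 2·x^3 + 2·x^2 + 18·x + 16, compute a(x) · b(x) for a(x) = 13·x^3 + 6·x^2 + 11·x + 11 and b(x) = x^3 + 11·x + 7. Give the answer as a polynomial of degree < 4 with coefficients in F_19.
a · b ≡ 18·x^3 + 17·x^2 + 2·x + 11 (mod f(x))

Multiply as integer polynomials: a · b = 13·x^6 + 6·x^5 + 154·x^4 + 168·x^3 + 163·x^2 + 198·x + 77. Reducing coefficients mod 19: a · b ≡ 13·x^6 + 6·x^5 + 2·x^4 + 16·x^3 + 11·x^2 + 8·x + 1. Now divide by f(x) = x^4 + 2·x^3 + 2·x^2 + 18·x + 16 in F_19[x], eliminating the leading term at each step:
  leading term 13·x^6: subtract (13·x^2)·f(x) = 13·x^6 + 7·x^5 + 7·x^4 + 6·x^3 + 18·x^2, leaving 18·x^5 + 14·x^4 + 10·x^3 + 12·x^2 + 8·x + 1 (coefficients mod 19)
  leading term 18·x^5: subtract (18·x)·f(x) = 18·x^5 + 17·x^4 + 17·x^3 + x^2 + 3·x, leaving 16·x^4 + 12·x^3 + 11·x^2 + 5·x + 1 (coefficients mod 19)
  leading term 16·x^4: subtract (16)·f(x) = 16·x^4 + 13·x^3 + 13·x^2 + 3·x + 9, leaving 18·x^3 + 17·x^2 + 2·x + 11 (coefficients mod 19)
The degree is now < 4, so this is the remainder. Hence a · b ≡ 18·x^3 + 17·x^2 + 2·x + 11 in F_19[x]/(f).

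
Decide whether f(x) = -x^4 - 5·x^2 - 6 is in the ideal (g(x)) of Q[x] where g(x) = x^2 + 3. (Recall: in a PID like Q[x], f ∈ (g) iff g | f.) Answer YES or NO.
In Q[x] the ideal (g) consists of all multiples of g, so f ∈ (g) iff g | f, i.e. iff the remainder of f on division by g is 0. Divide f by g (g is monic, so eliminate the leading term of the running remainder at each step):
  leading term -x^4: subtract (-x^2)·g(x) = -x^4 - 3·x^2, leaving -2·x^2 - 6
  leading term -2·x^2: subtract (-2)·g(x) = -2·x^2 - 6, leaving 0
The remainder is 0, so f(x) = g(x) · h(x) with h(x) = -x^2 - 2. Hence g | f, i.e. f ∈ (g).

Final answer: YES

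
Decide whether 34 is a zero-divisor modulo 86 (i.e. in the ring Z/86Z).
YES

gcd(34, 86) = 2 > 1, so 34 is not a unit in Z/86Z. In Z/nZ every nonzero non-unit is a zero-divisor: explicitly, take b = 86/gcd = 43 ≠ 0 (mod 86); then 34·43 = 1462 = 17·86, i.e. 34·43 ≡ 0 (mod 86). So 34 is a zero-divisor.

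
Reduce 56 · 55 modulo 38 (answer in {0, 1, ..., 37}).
Reduce the factors first: 56 ≡ 18, 55 ≡ 17 (mod 38), so 56 · 55 ≡ 18 · 17 (mod 38). 18 · 17 = 306. Dividing by 38: 306 = 8·38 + 2. So (56 · 55) mod 38 = 2.

Final answer: 2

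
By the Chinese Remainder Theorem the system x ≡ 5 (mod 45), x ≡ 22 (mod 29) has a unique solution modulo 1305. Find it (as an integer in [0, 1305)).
The moduli 45, 29 are pairwise coprime, so by the CRT there is a unique solution mod 45·29 = 1305.
Solve by successive substitution. Start with x ≡ 5 (mod 45).
  Combine with x ≡ 22 (mod 29): write x = 5 + 45·t and require 5 + 45·t ≡ 22 (mod 29), i.e. 45·t ≡ 22 − 5 ≡ 17 (mod 29). Since 45^(−1) ≡ 20 (mod 29) (45 ≡ 16 (mod 29)), t ≡ 20·17 ≡ 21 (mod 29). So x ≡ 5 + 45·21 = 950 (mod 1305).
Unique solution in [0, 1305): x = 950.

Final answer: x ≡ 950 (mod 1305); the representative in [0, 1305) is 950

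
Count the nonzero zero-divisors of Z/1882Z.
Z/1882Z has 941 nonzero zero-divisors

In Z/1882Z each nonzero element is either a unit (gcd with 1882 is 1) or a zero-divisor (gcd > 1). The number of units is φ(1882): factorise 1882 = 2 · 941, so φ(1882) = (2 − 1) · (941 − 1) = 1 · 940 = 940. The nonzero elements number 1882 − 1 = 1881. Hence the nonzero zero-divisors number 1881 − 940 = 941.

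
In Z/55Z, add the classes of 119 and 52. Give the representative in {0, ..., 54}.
Reduce the summands first: 119 ≡ 9 (mod 55), so 119 + 52 ≡ 9 + 52 (mod 55). 9 + 52 = 61; 61 = 1·55 + 6, so (119 + 52) mod 55 = 6.

Final answer: 6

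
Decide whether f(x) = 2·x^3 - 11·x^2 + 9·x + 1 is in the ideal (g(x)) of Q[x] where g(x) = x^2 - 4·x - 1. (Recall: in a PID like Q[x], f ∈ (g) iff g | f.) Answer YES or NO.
NO

In Q[x] the ideal (g) consists of all multiples of g, so f ∈ (g) iff g | f, i.e. iff the remainder of f on division by g is 0. Divide f by g (g is monic, so eliminate the leading term of the running remainder at each step):
  leading term 2·x^3: subtract (2·x)·g(x) = 2·x^3 - 8·x^2 - 2·x, leaving -3·x^2 + 11·x + 1
  leading term -3·x^2: subtract (-3)·g(x) = -3·x^2 + 12·x + 3, leaving -x - 2
The remainder r(x) = -x - 2 ≠ 0 (and deg r < deg g), so g ∤ f, i.e. f ∉ (g).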